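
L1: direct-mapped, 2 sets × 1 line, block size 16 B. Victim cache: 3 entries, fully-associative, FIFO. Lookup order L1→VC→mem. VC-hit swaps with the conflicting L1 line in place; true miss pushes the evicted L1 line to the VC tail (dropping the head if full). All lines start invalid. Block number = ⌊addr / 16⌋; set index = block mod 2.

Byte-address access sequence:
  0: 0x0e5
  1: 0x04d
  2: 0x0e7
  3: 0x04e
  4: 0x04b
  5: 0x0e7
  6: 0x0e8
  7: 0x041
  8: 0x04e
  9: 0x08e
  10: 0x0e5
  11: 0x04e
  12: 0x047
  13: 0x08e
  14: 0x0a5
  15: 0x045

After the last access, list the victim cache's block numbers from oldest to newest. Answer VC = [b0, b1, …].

VC = [10, 14, 8]

  [0] addr=0xe5 blk=14 s=0: MISS | VC []
  [1] addr=0x4d blk=4 s=0: MISS | VC [14]
  [2] addr=0xe7 blk=14 s=0: VC-HIT | VC [4]
  [3] addr=0x4e blk=4 s=0: VC-HIT | VC [14]
  [4] addr=0x4b blk=4 s=0: L1-HIT | VC [14]
  [5] addr=0xe7 blk=14 s=0: VC-HIT | VC [4]
  [6] addr=0xe8 blk=14 s=0: L1-HIT | VC [4]
  [7] addr=0x41 blk=4 s=0: VC-HIT | VC [14]
  [8] addr=0x4e blk=4 s=0: L1-HIT | VC [14]
  [9] addr=0x8e blk=8 s=0: MISS | VC [14, 4]
  [10] addr=0xe5 blk=14 s=0: VC-HIT | VC [8, 4]
  [11] addr=0x4e blk=4 s=0: VC-HIT | VC [8, 14]
  [12] addr=0x47 blk=4 s=0: L1-HIT | VC [8, 14]
  [13] addr=0x8e blk=8 s=0: VC-HIT | VC [4, 14]
  [14] addr=0xa5 blk=10 s=0: MISS | VC [4, 14, 8]
  [15] addr=0x45 blk=4 s=0: VC-HIT | VC [10, 14, 8]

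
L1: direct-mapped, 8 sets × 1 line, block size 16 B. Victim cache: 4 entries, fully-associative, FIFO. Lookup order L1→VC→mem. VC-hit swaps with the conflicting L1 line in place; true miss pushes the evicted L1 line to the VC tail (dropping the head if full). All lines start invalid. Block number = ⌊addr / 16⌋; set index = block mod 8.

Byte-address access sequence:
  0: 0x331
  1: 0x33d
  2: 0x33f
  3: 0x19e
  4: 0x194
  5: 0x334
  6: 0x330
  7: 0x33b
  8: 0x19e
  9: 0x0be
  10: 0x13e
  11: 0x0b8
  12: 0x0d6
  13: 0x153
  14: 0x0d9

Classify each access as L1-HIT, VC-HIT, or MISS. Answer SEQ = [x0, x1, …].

0: 0x331 (blk 51, set 3) → MISS  vc=[]
1: 0x33d (blk 51, set 3) → L1-HIT  vc=[]
2: 0x33f (blk 51, set 3) → L1-HIT  vc=[]
3: 0x19e (blk 25, set 1) → MISS  vc=[]
4: 0x194 (blk 25, set 1) → L1-HIT  vc=[]
5: 0x334 (blk 51, set 3) → L1-HIT  vc=[]
6: 0x330 (blk 51, set 3) → L1-HIT  vc=[]
7: 0x33b (blk 51, set 3) → L1-HIT  vc=[]
8: 0x19e (blk 25, set 1) → L1-HIT  vc=[]
9: 0xbe (blk 11, set 3) → MISS  vc=[51]
10: 0x13e (blk 19, set 3) → MISS  vc=[51, 11]
11: 0xb8 (blk 11, set 3) → VC-HIT  vc=[51, 19]
12: 0xd6 (blk 13, set 5) → MISS  vc=[51, 19]
13: 0x153 (blk 21, set 5) → MISS  vc=[51, 19, 13]
14: 0xd9 (blk 13, set 5) → VC-HIT  vc=[51, 19, 21]

SEQ = [MISS, L1-HIT, L1-HIT, MISS, L1-HIT, L1-HIT, L1-HIT, L1-HIT, L1-HIT, MISS, MISS, VC-HIT, MISS, MISS, VC-HIT]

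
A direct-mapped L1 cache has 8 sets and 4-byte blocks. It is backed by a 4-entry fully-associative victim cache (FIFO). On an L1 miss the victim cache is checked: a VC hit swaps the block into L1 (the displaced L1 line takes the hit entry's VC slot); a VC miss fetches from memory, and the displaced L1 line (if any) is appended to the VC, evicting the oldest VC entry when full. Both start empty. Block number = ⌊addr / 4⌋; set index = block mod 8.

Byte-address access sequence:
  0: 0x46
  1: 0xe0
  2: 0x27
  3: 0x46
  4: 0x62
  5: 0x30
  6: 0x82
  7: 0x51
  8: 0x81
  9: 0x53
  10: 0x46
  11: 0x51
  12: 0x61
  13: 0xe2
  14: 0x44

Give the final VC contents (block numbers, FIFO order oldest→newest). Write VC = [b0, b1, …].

VC = [9, 24, 32, 12]

  [0] addr=0x46 blk=17 s=1: MISS | VC []
  [1] addr=0xe0 blk=56 s=0: MISS | VC []
  [2] addr=0x27 blk=9 s=1: MISS | VC [17]
  [3] addr=0x46 blk=17 s=1: VC-HIT | VC [9]
  [4] addr=0x62 blk=24 s=0: MISS | VC [9, 56]
  [5] addr=0x30 blk=12 s=4: MISS | VC [9, 56]
  [6] addr=0x82 blk=32 s=0: MISS | VC [9, 56, 24]
  [7] addr=0x51 blk=20 s=4: MISS | VC [9, 56, 24, 12]
  [8] addr=0x81 blk=32 s=0: L1-HIT | VC [9, 56, 24, 12]
  [9] addr=0x53 blk=20 s=4: L1-HIT | VC [9, 56, 24, 12]
  [10] addr=0x46 blk=17 s=1: L1-HIT | VC [9, 56, 24, 12]
  [11] addr=0x51 blk=20 s=4: L1-HIT | VC [9, 56, 24, 12]
  [12] addr=0x61 blk=24 s=0: VC-HIT | VC [9, 56, 32, 12]
  [13] addr=0xe2 blk=56 s=0: VC-HIT | VC [9, 24, 32, 12]
  [14] addr=0x44 blk=17 s=1: L1-HIT | VC [9, 24, 32, 12]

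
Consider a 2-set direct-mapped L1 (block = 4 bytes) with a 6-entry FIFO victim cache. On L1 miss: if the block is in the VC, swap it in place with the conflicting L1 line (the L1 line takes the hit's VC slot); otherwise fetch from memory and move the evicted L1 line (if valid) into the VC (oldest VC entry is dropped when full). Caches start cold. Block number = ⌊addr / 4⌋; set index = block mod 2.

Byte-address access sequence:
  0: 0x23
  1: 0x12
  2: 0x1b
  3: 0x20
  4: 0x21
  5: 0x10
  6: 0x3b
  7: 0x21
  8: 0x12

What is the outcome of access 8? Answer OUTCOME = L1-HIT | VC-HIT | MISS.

0: 0x23 (blk 8, set 0) → MISS  vc=[]
1: 0x12 (blk 4, set 0) → MISS  vc=[8]
2: 0x1b (blk 6, set 0) → MISS  vc=[8, 4]
3: 0x20 (blk 8, set 0) → VC-HIT  vc=[6, 4]
4: 0x21 (blk 8, set 0) → L1-HIT  vc=[6, 4]
5: 0x10 (blk 4, set 0) → VC-HIT  vc=[6, 8]
6: 0x3b (blk 14, set 0) → MISS  vc=[6, 8, 4]
7: 0x21 (blk 8, set 0) → VC-HIT  vc=[6, 14, 4]
8: 0x12 (blk 4, set 0) → VC-HIT  vc=[6, 14, 8]

OUTCOME = VC-HIT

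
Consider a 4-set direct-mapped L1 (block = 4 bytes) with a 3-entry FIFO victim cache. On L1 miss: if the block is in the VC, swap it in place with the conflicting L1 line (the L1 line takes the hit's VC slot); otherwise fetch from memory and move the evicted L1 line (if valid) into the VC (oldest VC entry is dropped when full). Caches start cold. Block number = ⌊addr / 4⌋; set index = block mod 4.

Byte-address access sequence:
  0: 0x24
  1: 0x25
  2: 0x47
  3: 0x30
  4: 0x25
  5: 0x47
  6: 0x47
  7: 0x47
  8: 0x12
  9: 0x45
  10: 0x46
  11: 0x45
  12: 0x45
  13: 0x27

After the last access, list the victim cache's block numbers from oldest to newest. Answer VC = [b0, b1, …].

  [0] addr=0x24 blk=9 s=1: MISS | VC []
  [1] addr=0x25 blk=9 s=1: L1-HIT | VC []
  [2] addr=0x47 blk=17 s=1: MISS | VC [9]
  [3] addr=0x30 blk=12 s=0: MISS | VC [9]
  [4] addr=0x25 blk=9 s=1: VC-HIT | VC [17]
  [5] addr=0x47 blk=17 s=1: VC-HIT | VC [9]
  [6] addr=0x47 blk=17 s=1: L1-HIT | VC [9]
  [7] addr=0x47 blk=17 s=1: L1-HIT | VC [9]
  [8] addr=0x12 blk=4 s=0: MISS | VC [9, 12]
  [9] addr=0x45 blk=17 s=1: L1-HIT | VC [9, 12]
  [10] addr=0x46 blk=17 s=1: L1-HIT | VC [9, 12]
  [11] addr=0x45 blk=17 s=1: L1-HIT | VC [9, 12]
  [12] addr=0x45 blk=17 s=1: L1-HIT | VC [9, 12]
  [13] addr=0x27 blk=9 s=1: VC-HIT | VC [17, 12]

VC = [17, 12]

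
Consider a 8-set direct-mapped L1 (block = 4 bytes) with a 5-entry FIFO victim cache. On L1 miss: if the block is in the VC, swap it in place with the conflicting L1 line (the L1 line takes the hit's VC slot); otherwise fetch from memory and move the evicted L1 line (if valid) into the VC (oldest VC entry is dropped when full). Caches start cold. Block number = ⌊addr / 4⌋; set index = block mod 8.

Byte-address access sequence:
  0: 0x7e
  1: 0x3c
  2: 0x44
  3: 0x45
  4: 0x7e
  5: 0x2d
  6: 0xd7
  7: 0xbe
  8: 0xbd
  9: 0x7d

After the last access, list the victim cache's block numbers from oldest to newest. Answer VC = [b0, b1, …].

VC = [15, 47]

0: 0x7e (blk 31, set 7) → MISS  vc=[]
1: 0x3c (blk 15, set 7) → MISS  vc=[31]
2: 0x44 (blk 17, set 1) → MISS  vc=[31]
3: 0x45 (blk 17, set 1) → L1-HIT  vc=[31]
4: 0x7e (blk 31, set 7) → VC-HIT  vc=[15]
5: 0x2d (blk 11, set 3) → MISS  vc=[15]
6: 0xd7 (blk 53, set 5) → MISS  vc=[15]
7: 0xbe (blk 47, set 7) → MISS  vc=[15, 31]
8: 0xbd (blk 47, set 7) → L1-HIT  vc=[15, 31]
9: 0x7d (blk 31, set 7) → VC-HIT  vc=[15, 47]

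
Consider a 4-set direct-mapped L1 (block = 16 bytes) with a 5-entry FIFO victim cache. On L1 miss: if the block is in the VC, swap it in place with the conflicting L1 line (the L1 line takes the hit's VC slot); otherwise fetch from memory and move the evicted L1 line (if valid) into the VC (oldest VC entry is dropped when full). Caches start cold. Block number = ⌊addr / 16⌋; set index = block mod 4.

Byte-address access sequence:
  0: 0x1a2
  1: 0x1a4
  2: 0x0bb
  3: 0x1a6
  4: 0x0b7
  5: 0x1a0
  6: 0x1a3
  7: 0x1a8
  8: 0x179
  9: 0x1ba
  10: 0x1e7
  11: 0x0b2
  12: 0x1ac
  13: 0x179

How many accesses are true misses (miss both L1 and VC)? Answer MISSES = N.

MISSES = 5

  [0] addr=0x1a2 blk=26 s=2: MISS | VC []
  [1] addr=0x1a4 blk=26 s=2: L1-HIT | VC []
  [2] addr=0xbb blk=11 s=3: MISS | VC []
  [3] addr=0x1a6 blk=26 s=2: L1-HIT | VC []
  [4] addr=0xb7 blk=11 s=3: L1-HIT | VC []
  [5] addr=0x1a0 blk=26 s=2: L1-HIT | VC []
  [6] addr=0x1a3 blk=26 s=2: L1-HIT | VC []
  [7] addr=0x1a8 blk=26 s=2: L1-HIT | VC []
  [8] addr=0x179 blk=23 s=3: MISS | VC [11]
  [9] addr=0x1ba blk=27 s=3: MISS | VC [11, 23]
  [10] addr=0x1e7 blk=30 s=2: MISS | VC [11, 23, 26]
  [11] addr=0xb2 blk=11 s=3: VC-HIT | VC [27, 23, 26]
  [12] addr=0x1ac blk=26 s=2: VC-HIT | VC [27, 23, 30]
  [13] addr=0x179 blk=23 s=3: VC-HIT | VC [27, 11, 30]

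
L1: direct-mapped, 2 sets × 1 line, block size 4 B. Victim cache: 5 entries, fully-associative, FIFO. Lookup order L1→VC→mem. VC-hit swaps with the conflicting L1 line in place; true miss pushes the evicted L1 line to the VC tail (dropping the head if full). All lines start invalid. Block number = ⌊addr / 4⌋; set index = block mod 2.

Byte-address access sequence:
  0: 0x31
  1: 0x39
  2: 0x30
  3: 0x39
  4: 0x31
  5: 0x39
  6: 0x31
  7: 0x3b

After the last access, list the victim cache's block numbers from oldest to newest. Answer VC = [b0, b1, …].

0: 0x31 (blk 12, set 0) → MISS  vc=[]
1: 0x39 (blk 14, set 0) → MISS  vc=[12]
2: 0x30 (blk 12, set 0) → VC-HIT  vc=[14]
3: 0x39 (blk 14, set 0) → VC-HIT  vc=[12]
4: 0x31 (blk 12, set 0) → VC-HIT  vc=[14]
5: 0x39 (blk 14, set 0) → VC-HIT  vc=[12]
6: 0x31 (blk 12, set 0) → VC-HIT  vc=[14]
7: 0x3b (blk 14, set 0) → VC-HIT  vc=[12]

VC = [12]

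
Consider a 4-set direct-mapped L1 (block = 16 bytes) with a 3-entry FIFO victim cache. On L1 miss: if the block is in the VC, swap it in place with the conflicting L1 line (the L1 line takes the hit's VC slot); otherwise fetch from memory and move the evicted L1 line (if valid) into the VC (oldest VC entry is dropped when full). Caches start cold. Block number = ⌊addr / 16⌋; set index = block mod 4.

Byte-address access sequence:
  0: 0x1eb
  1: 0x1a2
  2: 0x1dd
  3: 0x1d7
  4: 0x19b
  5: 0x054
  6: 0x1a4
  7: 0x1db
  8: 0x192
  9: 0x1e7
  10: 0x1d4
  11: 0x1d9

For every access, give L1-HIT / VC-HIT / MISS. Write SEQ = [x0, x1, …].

SEQ = [MISS, MISS, MISS, L1-HIT, MISS, MISS, L1-HIT, VC-HIT, VC-HIT, VC-HIT, VC-HIT, L1-HIT]

#0 0x1eb→b30/s2 MISS; vc=[]
#1 0x1a2→b26/s2 MISS; vc=[30]
#2 0x1dd→b29/s1 MISS; vc=[30]
#3 0x1d7→b29/s1 L1-HIT; vc=[30]
#4 0x19b→b25/s1 MISS; vc=[30,29]
#5 0x54→b5/s1 MISS; vc=[30,29,25]
#6 0x1a4→b26/s2 L1-HIT; vc=[30,29,25]
#7 0x1db→b29/s1 VC-HIT; vc=[30,5,25]
#8 0x192→b25/s1 VC-HIT; vc=[30,5,29]
#9 0x1e7→b30/s2 VC-HIT; vc=[26,5,29]
#10 0x1d4→b29/s1 VC-HIT; vc=[26,5,25]
#11 0x1d9→b29/s1 L1-HIT; vc=[26,5,25]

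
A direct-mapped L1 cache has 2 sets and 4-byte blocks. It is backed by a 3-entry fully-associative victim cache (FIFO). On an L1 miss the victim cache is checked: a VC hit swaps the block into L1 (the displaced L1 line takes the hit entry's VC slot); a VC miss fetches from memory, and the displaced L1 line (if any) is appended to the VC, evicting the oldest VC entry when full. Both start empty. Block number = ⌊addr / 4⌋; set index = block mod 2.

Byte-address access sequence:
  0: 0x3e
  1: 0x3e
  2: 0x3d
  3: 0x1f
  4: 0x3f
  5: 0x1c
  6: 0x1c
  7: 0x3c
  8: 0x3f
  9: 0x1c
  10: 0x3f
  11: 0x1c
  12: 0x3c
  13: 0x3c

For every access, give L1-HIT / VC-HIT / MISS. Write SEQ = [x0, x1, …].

  [0] addr=0x3e blk=15 s=1: MISS | VC []
  [1] addr=0x3e blk=15 s=1: L1-HIT | VC []
  [2] addr=0x3d blk=15 s=1: L1-HIT | VC []
  [3] addr=0x1f blk=7 s=1: MISS | VC [15]
  [4] addr=0x3f blk=15 s=1: VC-HIT | VC [7]
  [5] addr=0x1c blk=7 s=1: VC-HIT | VC [15]
  [6] addr=0x1c blk=7 s=1: L1-HIT | VC [15]
  [7] addr=0x3c blk=15 s=1: VC-HIT | VC [7]
  [8] addr=0x3f blk=15 s=1: L1-HIT | VC [7]
  [9] addr=0x1c blk=7 s=1: VC-HIT | VC [15]
  [10] addr=0x3f blk=15 s=1: VC-HIT | VC [7]
  [11] addr=0x1c blk=7 s=1: VC-HIT | VC [15]
  [12] addr=0x3c blk=15 s=1: VC-HIT | VC [7]
  [13] addr=0x3c blk=15 s=1: L1-HIT | VC [7]

SEQ = [MISS, L1-HIT, L1-HIT, MISS, VC-HIT, VC-HIT, L1-HIT, VC-HIT, L1-HIT, VC-HIT, VC-HIT, VC-HIT, VC-HIT, L1-HIT]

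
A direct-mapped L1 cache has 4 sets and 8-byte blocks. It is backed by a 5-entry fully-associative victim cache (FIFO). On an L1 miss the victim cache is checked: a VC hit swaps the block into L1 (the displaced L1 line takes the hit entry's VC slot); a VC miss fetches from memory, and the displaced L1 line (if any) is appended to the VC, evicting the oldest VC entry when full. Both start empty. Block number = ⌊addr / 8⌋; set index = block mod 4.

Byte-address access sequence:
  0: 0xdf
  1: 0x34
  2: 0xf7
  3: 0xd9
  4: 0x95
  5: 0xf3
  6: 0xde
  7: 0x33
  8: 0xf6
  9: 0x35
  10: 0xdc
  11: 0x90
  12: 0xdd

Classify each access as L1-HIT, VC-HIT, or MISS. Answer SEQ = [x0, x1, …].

SEQ = [MISS, MISS, MISS, L1-HIT, MISS, VC-HIT, L1-HIT, VC-HIT, VC-HIT, VC-HIT, L1-HIT, VC-HIT, L1-HIT]

#0 0xdf→b27/s3 MISS; vc=[]
#1 0x34→b6/s2 MISS; vc=[]
#2 0xf7→b30/s2 MISS; vc=[6]
#3 0xd9→b27/s3 L1-HIT; vc=[6]
#4 0x95→b18/s2 MISS; vc=[6,30]
#5 0xf3→b30/s2 VC-HIT; vc=[6,18]
#6 0xde→b27/s3 L1-HIT; vc=[6,18]
#7 0x33→b6/s2 VC-HIT; vc=[30,18]
#8 0xf6→b30/s2 VC-HIT; vc=[6,18]
#9 0x35→b6/s2 VC-HIT; vc=[30,18]
#10 0xdc→b27/s3 L1-HIT; vc=[30,18]
#11 0x90→b18/s2 VC-HIT; vc=[30,6]
#12 0xdd→b27/s3 L1-HIT; vc=[30,6]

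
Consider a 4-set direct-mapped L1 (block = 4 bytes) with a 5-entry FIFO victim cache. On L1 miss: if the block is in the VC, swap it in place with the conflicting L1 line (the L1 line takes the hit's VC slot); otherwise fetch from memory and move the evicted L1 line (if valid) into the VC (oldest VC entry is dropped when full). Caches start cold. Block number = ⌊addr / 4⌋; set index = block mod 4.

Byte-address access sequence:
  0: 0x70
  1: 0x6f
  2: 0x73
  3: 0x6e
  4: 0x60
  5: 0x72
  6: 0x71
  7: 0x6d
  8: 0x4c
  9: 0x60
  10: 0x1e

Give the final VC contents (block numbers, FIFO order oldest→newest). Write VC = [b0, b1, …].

0: 0x70 (blk 28, set 0) → MISS  vc=[]
1: 0x6f (blk 27, set 3) → MISS  vc=[]
2: 0x73 (blk 28, set 0) → L1-HIT  vc=[]
3: 0x6e (blk 27, set 3) → L1-HIT  vc=[]
4: 0x60 (blk 24, set 0) → MISS  vc=[28]
5: 0x72 (blk 28, set 0) → VC-HIT  vc=[24]
6: 0x71 (blk 28, set 0) → L1-HIT  vc=[24]
7: 0x6d (blk 27, set 3) → L1-HIT  vc=[24]
8: 0x4c (blk 19, set 3) → MISS  vc=[24, 27]
9: 0x60 (blk 24, set 0) → VC-HIT  vc=[28, 27]
10: 0x1e (blk 7, set 3) → MISS  vc=[28, 27, 19]

VC = [28, 27, 19]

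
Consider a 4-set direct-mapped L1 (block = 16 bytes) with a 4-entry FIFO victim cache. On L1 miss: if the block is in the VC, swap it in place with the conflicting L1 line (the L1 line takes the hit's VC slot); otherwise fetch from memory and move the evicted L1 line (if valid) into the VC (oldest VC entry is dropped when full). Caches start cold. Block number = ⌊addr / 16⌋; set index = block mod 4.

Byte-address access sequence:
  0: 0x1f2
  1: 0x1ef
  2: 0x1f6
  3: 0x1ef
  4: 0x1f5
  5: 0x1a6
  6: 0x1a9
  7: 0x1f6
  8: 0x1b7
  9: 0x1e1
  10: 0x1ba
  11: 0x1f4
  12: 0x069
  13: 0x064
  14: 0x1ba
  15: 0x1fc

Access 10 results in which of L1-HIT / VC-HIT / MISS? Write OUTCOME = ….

0: 0x1f2 (blk 31, set 3) → MISS  vc=[]
1: 0x1ef (blk 30, set 2) → MISS  vc=[]
2: 0x1f6 (blk 31, set 3) → L1-HIT  vc=[]
3: 0x1ef (blk 30, set 2) → L1-HIT  vc=[]
4: 0x1f5 (blk 31, set 3) → L1-HIT  vc=[]
5: 0x1a6 (blk 26, set 2) → MISS  vc=[30]
6: 0x1a9 (blk 26, set 2) → L1-HIT  vc=[30]
7: 0x1f6 (blk 31, set 3) → L1-HIT  vc=[30]
8: 0x1b7 (blk 27, set 3) → MISS  vc=[30, 31]
9: 0x1e1 (blk 30, set 2) → VC-HIT  vc=[26, 31]
10: 0x1ba (blk 27, set 3) → L1-HIT  vc=[26, 31]
11: 0x1f4 (blk 31, set 3) → VC-HIT  vc=[26, 27]
12: 0x69 (blk 6, set 2) → MISS  vc=[26, 27, 30]
13: 0x64 (blk 6, set 2) → L1-HIT  vc=[26, 27, 30]
14: 0x1ba (blk 27, set 3) → VC-HIT  vc=[26, 31, 30]
15: 0x1fc (blk 31, set 3) → VC-HIT  vc=[26, 27, 30]

OUTCOME = L1-HIT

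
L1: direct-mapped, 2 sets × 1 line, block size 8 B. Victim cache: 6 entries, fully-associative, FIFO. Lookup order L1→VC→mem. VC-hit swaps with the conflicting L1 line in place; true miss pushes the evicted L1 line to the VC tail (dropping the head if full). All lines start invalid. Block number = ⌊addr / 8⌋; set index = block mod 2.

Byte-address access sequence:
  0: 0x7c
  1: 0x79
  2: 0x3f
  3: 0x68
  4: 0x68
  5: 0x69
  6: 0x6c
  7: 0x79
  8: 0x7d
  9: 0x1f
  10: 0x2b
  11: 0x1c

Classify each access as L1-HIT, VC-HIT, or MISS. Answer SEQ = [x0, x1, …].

SEQ = [MISS, L1-HIT, MISS, MISS, L1-HIT, L1-HIT, L1-HIT, VC-HIT, L1-HIT, MISS, MISS, VC-HIT]

#0 0x7c→b15/s1 MISS; vc=[]
#1 0x79→b15/s1 L1-HIT; vc=[]
#2 0x3f→b7/s1 MISS; vc=[15]
#3 0x68→b13/s1 MISS; vc=[15,7]
#4 0x68→b13/s1 L1-HIT; vc=[15,7]
#5 0x69→b13/s1 L1-HIT; vc=[15,7]
#6 0x6c→b13/s1 L1-HIT; vc=[15,7]
#7 0x79→b15/s1 VC-HIT; vc=[13,7]
#8 0x7d→b15/s1 L1-HIT; vc=[13,7]
#9 0x1f→b3/s1 MISS; vc=[13,7,15]
#10 0x2b→b5/s1 MISS; vc=[13,7,15,3]
#11 0x1c→b3/s1 VC-HIT; vc=[13,7,15,5]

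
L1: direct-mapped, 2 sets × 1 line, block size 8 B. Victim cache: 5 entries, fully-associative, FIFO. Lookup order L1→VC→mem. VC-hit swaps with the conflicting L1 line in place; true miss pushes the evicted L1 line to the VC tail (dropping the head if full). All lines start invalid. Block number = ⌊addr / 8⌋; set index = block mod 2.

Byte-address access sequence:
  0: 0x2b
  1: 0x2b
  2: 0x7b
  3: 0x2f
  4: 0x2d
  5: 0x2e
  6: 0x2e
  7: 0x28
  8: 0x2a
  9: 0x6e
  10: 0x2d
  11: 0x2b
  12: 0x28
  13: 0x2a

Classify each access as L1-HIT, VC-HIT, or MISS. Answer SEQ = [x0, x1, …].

  [0] addr=0x2b blk=5 s=1: MISS | VC []
  [1] addr=0x2b blk=5 s=1: L1-HIT | VC []
  [2] addr=0x7b blk=15 s=1: MISS | VC [5]
  [3] addr=0x2f blk=5 s=1: VC-HIT | VC [15]
  [4] addr=0x2d blk=5 s=1: L1-HIT | VC [15]
  [5] addr=0x2e blk=5 s=1: L1-HIT | VC [15]
  [6] addr=0x2e blk=5 s=1: L1-HIT | VC [15]
  [7] addr=0x28 blk=5 s=1: L1-HIT | VC [15]
  [8] addr=0x2a blk=5 s=1: L1-HIT | VC [15]
  [9] addr=0x6e blk=13 s=1: MISS | VC [15, 5]
  [10] addr=0x2d blk=5 s=1: VC-HIT | VC [15, 13]
  [11] addr=0x2b blk=5 s=1: L1-HIT | VC [15, 13]
  [12] addr=0x28 blk=5 s=1: L1-HIT | VC [15, 13]
  [13] addr=0x2a blk=5 s=1: L1-HIT | VC [15, 13]

SEQ = [MISS, L1-HIT, MISS, VC-HIT, L1-HIT, L1-HIT, L1-HIT, L1-HIT, L1-HIT, MISS, VC-HIT, L1-HIT, L1-HIT, L1-HIT]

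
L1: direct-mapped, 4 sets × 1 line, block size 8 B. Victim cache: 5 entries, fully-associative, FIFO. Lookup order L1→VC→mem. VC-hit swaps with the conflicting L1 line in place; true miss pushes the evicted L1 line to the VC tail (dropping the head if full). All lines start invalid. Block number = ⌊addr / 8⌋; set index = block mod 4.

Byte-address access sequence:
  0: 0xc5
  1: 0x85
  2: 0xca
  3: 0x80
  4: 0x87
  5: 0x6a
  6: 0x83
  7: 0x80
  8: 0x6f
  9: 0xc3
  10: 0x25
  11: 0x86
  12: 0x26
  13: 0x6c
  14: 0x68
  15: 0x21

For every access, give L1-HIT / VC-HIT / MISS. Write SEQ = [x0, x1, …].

0: 0xc5 (blk 24, set 0) → MISS  vc=[]
1: 0x85 (blk 16, set 0) → MISS  vc=[24]
2: 0xca (blk 25, set 1) → MISS  vc=[24]
3: 0x80 (blk 16, set 0) → L1-HIT  vc=[24]
4: 0x87 (blk 16, set 0) → L1-HIT  vc=[24]
5: 0x6a (blk 13, set 1) → MISS  vc=[24, 25]
6: 0x83 (blk 16, set 0) → L1-HIT  vc=[24, 25]
7: 0x80 (blk 16, set 0) → L1-HIT  vc=[24, 25]
8: 0x6f (blk 13, set 1) → L1-HIT  vc=[24, 25]
9: 0xc3 (blk 24, set 0) → VC-HIT  vc=[16, 25]
10: 0x25 (blk 4, set 0) → MISS  vc=[16, 25, 24]
11: 0x86 (blk 16, set 0) → VC-HIT  vc=[4, 25, 24]
12: 0x26 (blk 4, set 0) → VC-HIT  vc=[16, 25, 24]
13: 0x6c (blk 13, set 1) → L1-HIT  vc=[16, 25, 24]
14: 0x68 (blk 13, set 1) → L1-HIT  vc=[16, 25, 24]
15: 0x21 (blk 4, set 0) → L1-HIT  vc=[16, 25, 24]

SEQ = [MISS, MISS, MISS, L1-HIT, L1-HIT, MISS, L1-HIT, L1-HIT, L1-HIT, VC-HIT, MISS, VC-HIT, VC-HIT, L1-HIT, L1-HIT, L1-HIT]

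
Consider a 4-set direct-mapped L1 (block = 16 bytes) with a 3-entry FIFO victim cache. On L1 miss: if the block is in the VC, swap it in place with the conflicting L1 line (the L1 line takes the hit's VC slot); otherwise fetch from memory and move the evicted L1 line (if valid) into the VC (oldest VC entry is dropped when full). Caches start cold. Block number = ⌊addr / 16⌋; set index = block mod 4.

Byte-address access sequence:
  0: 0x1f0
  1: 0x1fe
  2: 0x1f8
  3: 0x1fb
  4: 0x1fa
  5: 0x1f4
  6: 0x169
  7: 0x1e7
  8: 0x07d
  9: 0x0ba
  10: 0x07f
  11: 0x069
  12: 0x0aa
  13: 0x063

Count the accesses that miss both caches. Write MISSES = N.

MISSES = 7

0: 0x1f0 (blk 31, set 3) → MISS  vc=[]
1: 0x1fe (blk 31, set 3) → L1-HIT  vc=[]
2: 0x1f8 (blk 31, set 3) → L1-HIT  vc=[]
3: 0x1fb (blk 31, set 3) → L1-HIT  vc=[]
4: 0x1fa (blk 31, set 3) → L1-HIT  vc=[]
5: 0x1f4 (blk 31, set 3) → L1-HIT  vc=[]
6: 0x169 (blk 22, set 2) → MISS  vc=[]
7: 0x1e7 (blk 30, set 2) → MISS  vc=[22]
8: 0x7d (blk 7, set 3) → MISS  vc=[22, 31]
9: 0xba (blk 11, set 3) → MISS  vc=[22, 31, 7]
10: 0x7f (blk 7, set 3) → VC-HIT  vc=[22, 31, 11]
11: 0x69 (blk 6, set 2) → MISS  vc=[31, 11, 30]
12: 0xaa (blk 10, set 2) → MISS  vc=[11, 30, 6]
13: 0x63 (blk 6, set 2) → VC-HIT  vc=[11, 30, 10]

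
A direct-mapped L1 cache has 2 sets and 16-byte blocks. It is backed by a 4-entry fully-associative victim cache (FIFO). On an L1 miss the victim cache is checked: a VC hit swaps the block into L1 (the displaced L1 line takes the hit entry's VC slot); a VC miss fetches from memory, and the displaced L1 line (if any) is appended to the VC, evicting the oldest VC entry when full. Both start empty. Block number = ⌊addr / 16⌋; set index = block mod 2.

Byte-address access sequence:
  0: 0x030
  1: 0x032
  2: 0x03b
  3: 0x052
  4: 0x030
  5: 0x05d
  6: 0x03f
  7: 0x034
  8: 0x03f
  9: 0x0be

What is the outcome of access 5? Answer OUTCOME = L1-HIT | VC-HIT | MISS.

OUTCOME = VC-HIT

0: 0x30 (blk 3, set 1) → MISS  vc=[]
1: 0x32 (blk 3, set 1) → L1-HIT  vc=[]
2: 0x3b (blk 3, set 1) → L1-HIT  vc=[]
3: 0x52 (blk 5, set 1) → MISS  vc=[3]
4: 0x30 (blk 3, set 1) → VC-HIT  vc=[5]
5: 0x5d (blk 5, set 1) → VC-HIT  vc=[3]
6: 0x3f (blk 3, set 1) → VC-HIT  vc=[5]
7: 0x34 (blk 3, set 1) → L1-HIT  vc=[5]
8: 0x3f (blk 3, set 1) → L1-HIT  vc=[5]
9: 0xbe (blk 11, set 1) → MISS  vc=[5, 3]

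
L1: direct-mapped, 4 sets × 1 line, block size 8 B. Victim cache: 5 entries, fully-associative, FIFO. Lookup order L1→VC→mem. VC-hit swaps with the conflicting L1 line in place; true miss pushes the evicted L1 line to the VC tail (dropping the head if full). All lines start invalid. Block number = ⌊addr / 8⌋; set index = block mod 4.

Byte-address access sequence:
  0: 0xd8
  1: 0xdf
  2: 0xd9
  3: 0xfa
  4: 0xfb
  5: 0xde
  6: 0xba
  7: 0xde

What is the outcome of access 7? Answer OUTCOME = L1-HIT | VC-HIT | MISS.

#0 0xd8→b27/s3 MISS; vc=[]
#1 0xdf→b27/s3 L1-HIT; vc=[]
#2 0xd9→b27/s3 L1-HIT; vc=[]
#3 0xfa→b31/s3 MISS; vc=[27]
#4 0xfb→b31/s3 L1-HIT; vc=[27]
#5 0xde→b27/s3 VC-HIT; vc=[31]
#6 0xba→b23/s3 MISS; vc=[31,27]
#7 0xde→b27/s3 VC-HIT; vc=[31,23]

OUTCOME = VC-HIT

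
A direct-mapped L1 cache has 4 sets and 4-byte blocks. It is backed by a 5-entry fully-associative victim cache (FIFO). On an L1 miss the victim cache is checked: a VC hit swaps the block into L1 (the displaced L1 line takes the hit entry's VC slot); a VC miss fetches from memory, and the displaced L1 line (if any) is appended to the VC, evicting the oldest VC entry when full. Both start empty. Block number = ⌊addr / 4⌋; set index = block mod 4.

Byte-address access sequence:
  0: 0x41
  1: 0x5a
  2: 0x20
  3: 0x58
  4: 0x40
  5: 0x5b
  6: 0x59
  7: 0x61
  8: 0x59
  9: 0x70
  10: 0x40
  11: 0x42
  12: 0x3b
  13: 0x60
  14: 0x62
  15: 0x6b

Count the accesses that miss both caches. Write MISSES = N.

MISSES = 7

  [0] addr=0x41 blk=16 s=0: MISS | VC []
  [1] addr=0x5a blk=22 s=2: MISS | VC []
  [2] addr=0x20 blk=8 s=0: MISS | VC [16]
  [3] addr=0x58 blk=22 s=2: L1-HIT | VC [16]
  [4] addr=0x40 blk=16 s=0: VC-HIT | VC [8]
  [5] addr=0x5b blk=22 s=2: L1-HIT | VC [8]
  [6] addr=0x59 blk=22 s=2: L1-HIT | VC [8]
  [7] addr=0x61 blk=24 s=0: MISS | VC [8, 16]
  [8] addr=0x59 blk=22 s=2: L1-HIT | VC [8, 16]
  [9] addr=0x70 blk=28 s=0: MISS | VC [8, 16, 24]
  [10] addr=0x40 blk=16 s=0: VC-HIT | VC [8, 28, 24]
  [11] addr=0x42 blk=16 s=0: L1-HIT | VC [8, 28, 24]
  [12] addr=0x3b blk=14 s=2: MISS | VC [8, 28, 24, 22]
  [13] addr=0x60 blk=24 s=0: VC-HIT | VC [8, 28, 16, 22]
  [14] addr=0x62 blk=24 s=0: L1-HIT | VC [8, 28, 16, 22]
  [15] addr=0x6b blk=26 s=2: MISS | VC [8, 28, 16, 22, 14]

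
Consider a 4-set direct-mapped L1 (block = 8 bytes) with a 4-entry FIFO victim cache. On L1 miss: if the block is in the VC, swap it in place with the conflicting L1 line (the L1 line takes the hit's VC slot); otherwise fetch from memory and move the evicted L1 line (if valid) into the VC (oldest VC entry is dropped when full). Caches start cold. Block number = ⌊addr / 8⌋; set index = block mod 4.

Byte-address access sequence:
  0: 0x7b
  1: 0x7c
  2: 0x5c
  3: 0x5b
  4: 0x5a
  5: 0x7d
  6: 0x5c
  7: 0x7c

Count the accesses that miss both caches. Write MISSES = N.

MISSES = 2

0: 0x7b (blk 15, set 3) → MISS  vc=[]
1: 0x7c (blk 15, set 3) → L1-HIT  vc=[]
2: 0x5c (blk 11, set 3) → MISS  vc=[15]
3: 0x5b (blk 11, set 3) → L1-HIT  vc=[15]
4: 0x5a (blk 11, set 3) → L1-HIT  vc=[15]
5: 0x7d (blk 15, set 3) → VC-HIT  vc=[11]
6: 0x5c (blk 11, set 3) → VC-HIT  vc=[15]
7: 0x7c (blk 15, set 3) → VC-HIT  vc=[11]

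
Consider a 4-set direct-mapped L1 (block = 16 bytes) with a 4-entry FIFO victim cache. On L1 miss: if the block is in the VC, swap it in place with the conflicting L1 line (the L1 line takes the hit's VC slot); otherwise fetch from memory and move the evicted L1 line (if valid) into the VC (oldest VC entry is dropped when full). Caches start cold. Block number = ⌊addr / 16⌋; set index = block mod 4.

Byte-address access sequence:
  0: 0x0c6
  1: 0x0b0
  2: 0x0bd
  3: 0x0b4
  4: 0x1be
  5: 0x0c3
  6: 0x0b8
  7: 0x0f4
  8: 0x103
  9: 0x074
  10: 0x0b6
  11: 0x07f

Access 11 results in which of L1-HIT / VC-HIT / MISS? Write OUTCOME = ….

0: 0xc6 (blk 12, set 0) → MISS  vc=[]
1: 0xb0 (blk 11, set 3) → MISS  vc=[]
2: 0xbd (blk 11, set 3) → L1-HIT  vc=[]
3: 0xb4 (blk 11, set 3) → L1-HIT  vc=[]
4: 0x1be (blk 27, set 3) → MISS  vc=[11]
5: 0xc3 (blk 12, set 0) → L1-HIT  vc=[11]
6: 0xb8 (blk 11, set 3) → VC-HIT  vc=[27]
7: 0xf4 (blk 15, set 3) → MISS  vc=[27, 11]
8: 0x103 (blk 16, set 0) → MISS  vc=[27, 11, 12]
9: 0x74 (blk 7, set 3) → MISS  vc=[27, 11, 12, 15]
10: 0xb6 (blk 11, set 3) → VC-HIT  vc=[27, 7, 12, 15]
11: 0x7f (blk 7, set 3) → VC-HIT  vc=[27, 11, 12, 15]

OUTCOME = VC-HIT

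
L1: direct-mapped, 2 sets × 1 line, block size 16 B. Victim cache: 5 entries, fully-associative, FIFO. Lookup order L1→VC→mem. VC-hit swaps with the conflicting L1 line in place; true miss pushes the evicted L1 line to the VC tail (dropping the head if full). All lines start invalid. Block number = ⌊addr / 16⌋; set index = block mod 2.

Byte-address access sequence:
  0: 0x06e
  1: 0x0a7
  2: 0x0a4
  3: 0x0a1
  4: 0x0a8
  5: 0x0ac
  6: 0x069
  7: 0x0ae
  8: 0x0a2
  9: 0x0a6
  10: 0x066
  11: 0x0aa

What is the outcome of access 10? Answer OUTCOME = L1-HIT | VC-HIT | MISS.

OUTCOME = VC-HIT

0: 0x6e (blk 6, set 0) → MISS  vc=[]
1: 0xa7 (blk 10, set 0) → MISS  vc=[6]
2: 0xa4 (blk 10, set 0) → L1-HIT  vc=[6]
3: 0xa1 (blk 10, set 0) → L1-HIT  vc=[6]
4: 0xa8 (blk 10, set 0) → L1-HIT  vc=[6]
5: 0xac (blk 10, set 0) → L1-HIT  vc=[6]
6: 0x69 (blk 6, set 0) → VC-HIT  vc=[10]
7: 0xae (blk 10, set 0) → VC-HIT  vc=[6]
8: 0xa2 (blk 10, set 0) → L1-HIT  vc=[6]
9: 0xa6 (blk 10, set 0) → L1-HIT  vc=[6]
10: 0x66 (blk 6, set 0) → VC-HIT  vc=[10]
11: 0xaa (blk 10, set 0) → VC-HIT  vc=[6]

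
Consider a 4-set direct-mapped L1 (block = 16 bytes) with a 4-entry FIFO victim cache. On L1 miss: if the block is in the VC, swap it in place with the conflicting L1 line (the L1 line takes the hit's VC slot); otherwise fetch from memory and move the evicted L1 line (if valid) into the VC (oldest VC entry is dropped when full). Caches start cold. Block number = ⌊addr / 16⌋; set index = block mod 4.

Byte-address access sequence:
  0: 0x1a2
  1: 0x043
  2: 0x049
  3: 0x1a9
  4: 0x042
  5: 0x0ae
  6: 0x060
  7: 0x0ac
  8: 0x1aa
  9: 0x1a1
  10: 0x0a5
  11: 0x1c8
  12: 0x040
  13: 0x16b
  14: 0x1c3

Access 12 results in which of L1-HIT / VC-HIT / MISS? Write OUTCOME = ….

OUTCOME = VC-HIT

0: 0x1a2 (blk 26, set 2) → MISS  vc=[]
1: 0x43 (blk 4, set 0) → MISS  vc=[]
2: 0x49 (blk 4, set 0) → L1-HIT  vc=[]
3: 0x1a9 (blk 26, set 2) → L1-HIT  vc=[]
4: 0x42 (blk 4, set 0) → L1-HIT  vc=[]
5: 0xae (blk 10, set 2) → MISS  vc=[26]
6: 0x60 (blk 6, set 2) → MISS  vc=[26, 10]
7: 0xac (blk 10, set 2) → VC-HIT  vc=[26, 6]
8: 0x1aa (blk 26, set 2) → VC-HIT  vc=[10, 6]
9: 0x1a1 (blk 26, set 2) → L1-HIT  vc=[10, 6]
10: 0xa5 (blk 10, set 2) → VC-HIT  vc=[26, 6]
11: 0x1c8 (blk 28, set 0) → MISS  vc=[26, 6, 4]
12: 0x40 (blk 4, set 0) → VC-HIT  vc=[26, 6, 28]
13: 0x16b (blk 22, set 2) → MISS  vc=[26, 6, 28, 10]
14: 0x1c3 (blk 28, set 0) → VC-HIT  vc=[26, 6, 4, 10]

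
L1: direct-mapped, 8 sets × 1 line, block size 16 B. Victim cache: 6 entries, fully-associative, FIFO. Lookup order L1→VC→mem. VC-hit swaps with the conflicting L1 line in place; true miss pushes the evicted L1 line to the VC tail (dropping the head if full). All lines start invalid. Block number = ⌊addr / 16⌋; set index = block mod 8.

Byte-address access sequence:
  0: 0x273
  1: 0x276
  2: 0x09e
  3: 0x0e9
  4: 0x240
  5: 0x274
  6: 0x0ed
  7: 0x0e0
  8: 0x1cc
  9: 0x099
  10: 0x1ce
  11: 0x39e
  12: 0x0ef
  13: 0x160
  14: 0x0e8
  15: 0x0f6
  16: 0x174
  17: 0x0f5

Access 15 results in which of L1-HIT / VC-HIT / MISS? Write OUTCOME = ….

OUTCOME = MISS

0: 0x273 (blk 39, set 7) → MISS  vc=[]
1: 0x276 (blk 39, set 7) → L1-HIT  vc=[]
2: 0x9e (blk 9, set 1) → MISS  vc=[]
3: 0xe9 (blk 14, set 6) → MISS  vc=[]
4: 0x240 (blk 36, set 4) → MISS  vc=[]
5: 0x274 (blk 39, set 7) → L1-HIT  vc=[]
6: 0xed (blk 14, set 6) → L1-HIT  vc=[]
7: 0xe0 (blk 14, set 6) → L1-HIT  vc=[]
8: 0x1cc (blk 28, set 4) → MISS  vc=[36]
9: 0x99 (blk 9, set 1) → L1-HIT  vc=[36]
10: 0x1ce (blk 28, set 4) → L1-HIT  vc=[36]
11: 0x39e (blk 57, set 1) → MISS  vc=[36, 9]
12: 0xef (blk 14, set 6) → L1-HIT  vc=[36, 9]
13: 0x160 (blk 22, set 6) → MISS  vc=[36, 9, 14]
14: 0xe8 (blk 14, set 6) → VC-HIT  vc=[36, 9, 22]
15: 0xf6 (blk 15, set 7) → MISS  vc=[36, 9, 22, 39]
16: 0x174 (blk 23, set 7) → MISS  vc=[36, 9, 22, 39, 15]
17: 0xf5 (blk 15, set 7) → VC-HIT  vc=[36, 9, 22, 39, 23]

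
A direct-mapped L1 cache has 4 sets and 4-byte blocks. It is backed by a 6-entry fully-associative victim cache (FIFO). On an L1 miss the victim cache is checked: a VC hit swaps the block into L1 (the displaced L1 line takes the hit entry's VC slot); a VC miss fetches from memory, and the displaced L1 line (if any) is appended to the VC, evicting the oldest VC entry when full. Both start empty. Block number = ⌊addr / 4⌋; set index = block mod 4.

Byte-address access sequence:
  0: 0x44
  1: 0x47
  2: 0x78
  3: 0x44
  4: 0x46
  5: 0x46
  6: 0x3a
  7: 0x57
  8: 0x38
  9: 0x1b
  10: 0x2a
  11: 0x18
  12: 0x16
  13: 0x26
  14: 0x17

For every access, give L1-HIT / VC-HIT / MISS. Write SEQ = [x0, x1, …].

SEQ = [MISS, L1-HIT, MISS, L1-HIT, L1-HIT, L1-HIT, MISS, MISS, L1-HIT, MISS, MISS, VC-HIT, MISS, MISS, VC-HIT]

0: 0x44 (blk 17, set 1) → MISS  vc=[]
1: 0x47 (blk 17, set 1) → L1-HIT  vc=[]
2: 0x78 (blk 30, set 2) → MISS  vc=[]
3: 0x44 (blk 17, set 1) → L1-HIT  vc=[]
4: 0x46 (blk 17, set 1) → L1-HIT  vc=[]
5: 0x46 (blk 17, set 1) → L1-HIT  vc=[]
6: 0x3a (blk 14, set 2) → MISS  vc=[30]
7: 0x57 (blk 21, set 1) → MISS  vc=[30, 17]
8: 0x38 (blk 14, set 2) → L1-HIT  vc=[30, 17]
9: 0x1b (blk 6, set 2) → MISS  vc=[30, 17, 14]
10: 0x2a (blk 10, set 2) → MISS  vc=[30, 17, 14, 6]
11: 0x18 (blk 6, set 2) → VC-HIT  vc=[30, 17, 14, 10]
12: 0x16 (blk 5, set 1) → MISS  vc=[30, 17, 14, 10, 21]
13: 0x26 (blk 9, set 1) → MISS  vc=[30, 17, 14, 10, 21, 5]
14: 0x17 (blk 5, set 1) → VC-HIT  vc=[30, 17, 14, 10, 21, 9]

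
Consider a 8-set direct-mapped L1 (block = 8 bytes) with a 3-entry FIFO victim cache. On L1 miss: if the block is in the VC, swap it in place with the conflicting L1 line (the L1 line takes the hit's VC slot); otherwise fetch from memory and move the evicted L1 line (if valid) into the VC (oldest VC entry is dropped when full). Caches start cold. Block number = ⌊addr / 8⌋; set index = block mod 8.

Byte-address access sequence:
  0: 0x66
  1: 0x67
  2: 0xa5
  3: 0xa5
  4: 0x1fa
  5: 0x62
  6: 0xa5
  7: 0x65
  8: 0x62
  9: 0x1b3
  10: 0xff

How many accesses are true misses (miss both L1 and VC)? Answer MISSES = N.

#0 0x66→b12/s4 MISS; vc=[]
#1 0x67→b12/s4 L1-HIT; vc=[]
#2 0xa5→b20/s4 MISS; vc=[12]
#3 0xa5→b20/s4 L1-HIT; vc=[12]
#4 0x1fa→b63/s7 MISS; vc=[12]
#5 0x62→b12/s4 VC-HIT; vc=[20]
#6 0xa5→b20/s4 VC-HIT; vc=[12]
#7 0x65→b12/s4 VC-HIT; vc=[20]
#8 0x62→b12/s4 L1-HIT; vc=[20]
#9 0x1b3→b54/s6 MISS; vc=[20]
#10 0xff→b31/s7 MISS; vc=[20,63]

MISSES = 5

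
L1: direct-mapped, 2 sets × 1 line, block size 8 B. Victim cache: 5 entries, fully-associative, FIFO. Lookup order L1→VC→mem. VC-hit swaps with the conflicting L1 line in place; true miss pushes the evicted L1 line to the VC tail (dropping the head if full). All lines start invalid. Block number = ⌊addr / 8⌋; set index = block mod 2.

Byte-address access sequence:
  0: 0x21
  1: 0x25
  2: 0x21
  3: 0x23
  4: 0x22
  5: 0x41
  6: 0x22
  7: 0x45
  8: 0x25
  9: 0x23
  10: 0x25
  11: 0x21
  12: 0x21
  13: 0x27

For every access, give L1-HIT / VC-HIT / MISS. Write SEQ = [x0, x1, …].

SEQ = [MISS, L1-HIT, L1-HIT, L1-HIT, L1-HIT, MISS, VC-HIT, VC-HIT, VC-HIT, L1-HIT, L1-HIT, L1-HIT, L1-HIT, L1-HIT]

0: 0x21 (blk 4, set 0) → MISS  vc=[]
1: 0x25 (blk 4, set 0) → L1-HIT  vc=[]
2: 0x21 (blk 4, set 0) → L1-HIT  vc=[]
3: 0x23 (blk 4, set 0) → L1-HIT  vc=[]
4: 0x22 (blk 4, set 0) → L1-HIT  vc=[]
5: 0x41 (blk 8, set 0) → MISS  vc=[4]
6: 0x22 (blk 4, set 0) → VC-HIT  vc=[8]
7: 0x45 (blk 8, set 0) → VC-HIT  vc=[4]
8: 0x25 (blk 4, set 0) → VC-HIT  vc=[8]
9: 0x23 (blk 4, set 0) → L1-HIT  vc=[8]
10: 0x25 (blk 4, set 0) → L1-HIT  vc=[8]
11: 0x21 (blk 4, set 0) → L1-HIT  vc=[8]
12: 0x21 (blk 4, set 0) → L1-HIT  vc=[8]
13: 0x27 (blk 4, set 0) → L1-HIT  vc=[8]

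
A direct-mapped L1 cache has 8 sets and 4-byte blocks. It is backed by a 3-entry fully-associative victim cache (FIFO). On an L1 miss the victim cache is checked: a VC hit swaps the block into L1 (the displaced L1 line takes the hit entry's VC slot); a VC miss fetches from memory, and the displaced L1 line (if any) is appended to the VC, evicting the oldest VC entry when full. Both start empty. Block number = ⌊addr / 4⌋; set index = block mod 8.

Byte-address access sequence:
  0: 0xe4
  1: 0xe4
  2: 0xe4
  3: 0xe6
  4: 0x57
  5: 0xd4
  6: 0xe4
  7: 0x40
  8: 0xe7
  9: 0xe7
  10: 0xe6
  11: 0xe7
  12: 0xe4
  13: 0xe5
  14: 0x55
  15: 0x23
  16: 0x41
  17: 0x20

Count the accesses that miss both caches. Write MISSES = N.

MISSES = 5

0: 0xe4 (blk 57, set 1) → MISS  vc=[]
1: 0xe4 (blk 57, set 1) → L1-HIT  vc=[]
2: 0xe4 (blk 57, set 1) → L1-HIT  vc=[]
3: 0xe6 (blk 57, set 1) → L1-HIT  vc=[]
4: 0x57 (blk 21, set 5) → MISS  vc=[]
5: 0xd4 (blk 53, set 5) → MISS  vc=[21]
6: 0xe4 (blk 57, set 1) → L1-HIT  vc=[21]
7: 0x40 (blk 16, set 0) → MISS  vc=[21]
8: 0xe7 (blk 57, set 1) → L1-HIT  vc=[21]
9: 0xe7 (blk 57, set 1) → L1-HIT  vc=[21]
10: 0xe6 (blk 57, set 1) → L1-HIT  vc=[21]
11: 0xe7 (blk 57, set 1) → L1-HIT  vc=[21]
12: 0xe4 (blk 57, set 1) → L1-HIT  vc=[21]
13: 0xe5 (blk 57, set 1) → L1-HIT  vc=[21]
14: 0x55 (blk 21, set 5) → VC-HIT  vc=[53]
15: 0x23 (blk 8, set 0) → MISS  vc=[53, 16]
16: 0x41 (blk 16, set 0) → VC-HIT  vc=[53, 8]
17: 0x20 (blk 8, set 0) → VC-HIT  vc=[53, 16]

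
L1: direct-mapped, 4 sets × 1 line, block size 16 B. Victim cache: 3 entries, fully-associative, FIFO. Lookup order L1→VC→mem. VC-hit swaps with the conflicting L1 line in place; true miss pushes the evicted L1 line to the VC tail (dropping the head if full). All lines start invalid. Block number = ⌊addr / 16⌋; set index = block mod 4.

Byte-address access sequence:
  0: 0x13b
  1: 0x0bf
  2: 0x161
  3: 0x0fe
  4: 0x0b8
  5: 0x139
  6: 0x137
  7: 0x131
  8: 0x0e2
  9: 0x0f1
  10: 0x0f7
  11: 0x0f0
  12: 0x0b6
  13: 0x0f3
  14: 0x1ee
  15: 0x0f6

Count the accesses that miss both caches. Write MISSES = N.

MISSES = 6

0: 0x13b (blk 19, set 3) → MISS  vc=[]
1: 0xbf (blk 11, set 3) → MISS  vc=[19]
2: 0x161 (blk 22, set 2) → MISS  vc=[19]
3: 0xfe (blk 15, set 3) → MISS  vc=[19, 11]
4: 0xb8 (blk 11, set 3) → VC-HIT  vc=[19, 15]
5: 0x139 (blk 19, set 3) → VC-HIT  vc=[11, 15]
6: 0x137 (blk 19, set 3) → L1-HIT  vc=[11, 15]
7: 0x131 (blk 19, set 3) → L1-HIT  vc=[11, 15]
8: 0xe2 (blk 14, set 2) → MISS  vc=[11, 15, 22]
9: 0xf1 (blk 15, set 3) → VC-HIT  vc=[11, 19, 22]
10: 0xf7 (blk 15, set 3) → L1-HIT  vc=[11, 19, 22]
11: 0xf0 (blk 15, set 3) → L1-HIT  vc=[11, 19, 22]
12: 0xb6 (blk 11, set 3) → VC-HIT  vc=[15, 19, 22]
13: 0xf3 (blk 15, set 3) → VC-HIT  vc=[11, 19, 22]
14: 0x1ee (blk 30, set 2) → MISS  vc=[19, 22, 14]
15: 0xf6 (blk 15, set 3) → L1-HIT  vc=[19, 22, 14]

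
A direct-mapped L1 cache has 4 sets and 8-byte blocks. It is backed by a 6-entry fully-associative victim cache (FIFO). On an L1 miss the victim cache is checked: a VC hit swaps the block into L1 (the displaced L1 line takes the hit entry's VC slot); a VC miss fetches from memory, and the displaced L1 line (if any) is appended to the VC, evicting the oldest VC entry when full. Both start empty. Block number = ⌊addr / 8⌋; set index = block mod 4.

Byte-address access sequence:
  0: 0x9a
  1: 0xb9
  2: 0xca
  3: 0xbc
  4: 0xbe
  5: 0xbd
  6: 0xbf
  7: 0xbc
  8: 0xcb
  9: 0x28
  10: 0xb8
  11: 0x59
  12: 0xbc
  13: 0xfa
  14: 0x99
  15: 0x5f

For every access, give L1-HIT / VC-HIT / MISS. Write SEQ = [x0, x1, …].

0: 0x9a (blk 19, set 3) → MISS  vc=[]
1: 0xb9 (blk 23, set 3) → MISS  vc=[19]
2: 0xca (blk 25, set 1) → MISS  vc=[19]
3: 0xbc (blk 23, set 3) → L1-HIT  vc=[19]
4: 0xbe (blk 23, set 3) → L1-HIT  vc=[19]
5: 0xbd (blk 23, set 3) → L1-HIT  vc=[19]
6: 0xbf (blk 23, set 3) → L1-HIT  vc=[19]
7: 0xbc (blk 23, set 3) → L1-HIT  vc=[19]
8: 0xcb (blk 25, set 1) → L1-HIT  vc=[19]
9: 0x28 (blk 5, set 1) → MISS  vc=[19, 25]
10: 0xb8 (blk 23, set 3) → L1-HIT  vc=[19, 25]
11: 0x59 (blk 11, set 3) → MISS  vc=[19, 25, 23]
12: 0xbc (blk 23, set 3) → VC-HIT  vc=[19, 25, 11]
13: 0xfa (blk 31, set 3) → MISS  vc=[19, 25, 11, 23]
14: 0x99 (blk 19, set 3) → VC-HIT  vc=[31, 25, 11, 23]
15: 0x5f (blk 11, set 3) → VC-HIT  vc=[31, 25, 19, 23]

SEQ = [MISS, MISS, MISS, L1-HIT, L1-HIT, L1-HIT, L1-HIT, L1-HIT, L1-HIT, MISS, L1-HIT, MISS, VC-HIT, MISS, VC-HIT, VC-HIT]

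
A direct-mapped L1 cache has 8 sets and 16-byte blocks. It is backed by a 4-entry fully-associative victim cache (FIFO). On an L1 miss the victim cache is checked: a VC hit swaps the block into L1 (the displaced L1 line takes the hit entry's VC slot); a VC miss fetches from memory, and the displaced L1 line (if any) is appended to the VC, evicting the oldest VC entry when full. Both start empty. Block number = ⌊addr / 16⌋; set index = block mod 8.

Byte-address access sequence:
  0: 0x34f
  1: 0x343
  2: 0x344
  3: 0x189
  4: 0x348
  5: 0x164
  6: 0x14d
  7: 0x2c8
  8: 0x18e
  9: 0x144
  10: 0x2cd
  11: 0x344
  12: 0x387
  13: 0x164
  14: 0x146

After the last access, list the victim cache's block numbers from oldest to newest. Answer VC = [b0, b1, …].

0: 0x34f (blk 52, set 4) → MISS  vc=[]
1: 0x343 (blk 52, set 4) → L1-HIT  vc=[]
2: 0x344 (blk 52, set 4) → L1-HIT  vc=[]
3: 0x189 (blk 24, set 0) → MISS  vc=[]
4: 0x348 (blk 52, set 4) → L1-HIT  vc=[]
5: 0x164 (blk 22, set 6) → MISS  vc=[]
6: 0x14d (blk 20, set 4) → MISS  vc=[52]
7: 0x2c8 (blk 44, set 4) → MISS  vc=[52, 20]
8: 0x18e (blk 24, set 0) → L1-HIT  vc=[52, 20]
9: 0x144 (blk 20, set 4) → VC-HIT  vc=[52, 44]
10: 0x2cd (blk 44, set 4) → VC-HIT  vc=[52, 20]
11: 0x344 (blk 52, set 4) → VC-HIT  vc=[44, 20]
12: 0x387 (blk 56, set 0) → MISS  vc=[44, 20, 24]
13: 0x164 (blk 22, set 6) → L1-HIT  vc=[44, 20, 24]
14: 0x146 (blk 20, set 4) → VC-HIT  vc=[44, 52, 24]

VC = [44, 52, 24]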